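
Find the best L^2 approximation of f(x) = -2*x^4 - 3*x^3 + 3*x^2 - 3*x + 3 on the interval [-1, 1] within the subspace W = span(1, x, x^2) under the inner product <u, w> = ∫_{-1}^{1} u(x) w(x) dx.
g(x) = 9*x^2/7 - 24*x/5 + 111/35

The best approximation g ∈ W is the orthogonal projection of f onto W. Writing g = a_0 + a_1 x + a_2 x^2, the coefficients solve the normal equations G · a = b where
  G_{ij} = <φ_i, φ_j> and b_i = <f, φ_i>, with φ_0 = 1, φ_1 = x, φ_2 = x^2.
G =
  [2, 0, 2/3]
  [0, 2/3, 0]
  [2/3, 0, 2/5],
b = (36/5, -16/5, 92/35).
Solving gives a_0 = 111/35, a_1 = -24/5, a_2 = 9/7, so
  g(x) = 9*x^2/7 - 24*x/5 + 111/35.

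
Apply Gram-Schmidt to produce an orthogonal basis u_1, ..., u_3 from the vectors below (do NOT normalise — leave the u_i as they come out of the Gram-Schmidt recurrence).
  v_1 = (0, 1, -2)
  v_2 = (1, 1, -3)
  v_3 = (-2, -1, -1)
Orthogonal basis:
  u_1 = (0, 1, -2)
  u_2 = (1, -2/5, -1/5)
  u_3 = (-5/6, -5/3, -5/6)

Apply the Gram-Schmidt recurrence
  u_1 = v_1
  u_i = v_i − Σ_{j<i} ((v_i · u_j) / (u_j · u_j)) · u_j.

Step by step this gives:
  u_1 = (0, 1, -2)
  u_2 = (1, -2/5, -1/5)
  u_3 = (-5/6, -5/3, -5/6)

Orthogonality check:
  u_2 · u_1 = 0 (should be 0)
  u_3 · u_1 = 0 (should be 0)
  u_3 · u_2 = 0 (should be 0)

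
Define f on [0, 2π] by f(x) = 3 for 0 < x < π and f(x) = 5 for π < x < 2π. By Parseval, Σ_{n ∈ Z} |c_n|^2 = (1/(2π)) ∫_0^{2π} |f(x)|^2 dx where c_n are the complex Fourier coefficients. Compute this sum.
Σ |c_n|^2 = 17

Parseval equates the L^2 energy of f (normalised by 1/(2π)) with the ℓ^2 sum of its Fourier coefficients: (1/(2π)) ∫_0^{2π} |f|^2 = Σ |c_n|^2.
Compute the left side: (1/(2π)) [∫_0^π 3^2 dx + ∫_π^{2π} 5^2 dx] = (1/(2π)) · (9π + 25π) = (9 + 25)/2 = 17.
So Σ_{n ∈ Z} |c_n|^2 = 17.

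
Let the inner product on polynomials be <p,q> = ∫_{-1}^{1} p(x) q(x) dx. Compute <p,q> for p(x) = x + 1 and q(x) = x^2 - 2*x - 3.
<p,q> = -20/3

Expand the product: p(x)·q(x) = x^3 - x^2 - 5*x - 3.
∫_{-1}^{1} of each monomial x^k gives [2/(k+1) if k even, 0 if k odd]. Integrating term-by-term (or equivalently evaluating the antiderivative F(x) = x^4/4 - x^3/3 - 5*x^2/2 - 3*x at the endpoints):
  F(1) − F(−1) = -67/12 − (13/12) = -20/3.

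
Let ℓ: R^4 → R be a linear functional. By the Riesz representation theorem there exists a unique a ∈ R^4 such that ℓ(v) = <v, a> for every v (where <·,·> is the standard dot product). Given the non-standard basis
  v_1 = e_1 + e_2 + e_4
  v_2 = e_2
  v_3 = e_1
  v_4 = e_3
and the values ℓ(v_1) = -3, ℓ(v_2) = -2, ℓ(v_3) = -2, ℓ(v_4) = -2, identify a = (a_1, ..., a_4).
a = (-2, -2, -2, 1)

Write a = (a_1, ..., a_4) in the standard basis. For each basis vector v_i, ℓ(v_i) = <v_i, a> is a linear equation in the a_j's. Collect the n equations into a matrix system V a = ℓ, where row i of V is v_i (expressed in the standard basis). Since V is invertible (lower-triangular with 1s on the diagonal, up to permutation), solve by back-substitution:
  V =
[[1, 1, 0, 1],
 [0, 1, 0, 0],
 [1, 0, 0, 0],
 [0, 0, 1, 0]]
  V a = (-3, -2, -2, -2)
Solving gives a = (-2, -2, -2, 1).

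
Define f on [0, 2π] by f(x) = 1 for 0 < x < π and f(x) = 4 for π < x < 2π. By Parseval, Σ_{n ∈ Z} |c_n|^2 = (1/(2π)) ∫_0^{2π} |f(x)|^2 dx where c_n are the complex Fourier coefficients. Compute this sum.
Σ |c_n|^2 = 17/2

Parseval equates the L^2 energy of f (normalised by 1/(2π)) with the ℓ^2 sum of its Fourier coefficients: (1/(2π)) ∫_0^{2π} |f|^2 = Σ |c_n|^2.
Compute the left side: (1/(2π)) [∫_0^π 1^2 dx + ∫_π^{2π} 4^2 dx] = (1/(2π)) · (1π + 16π) = (1 + 16)/2 = 17/2.
So Σ_{n ∈ Z} |c_n|^2 = 17/2.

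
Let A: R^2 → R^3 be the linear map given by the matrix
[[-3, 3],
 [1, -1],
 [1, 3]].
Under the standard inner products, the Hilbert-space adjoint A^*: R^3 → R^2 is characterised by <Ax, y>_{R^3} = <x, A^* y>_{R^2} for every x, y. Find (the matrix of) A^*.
A^* = A^T =
[[-3, 1, 1],
 [3, -1, 3]]

For real matrices with standard dot products, the defining identity <Ax, y> = <x, A^* y> gives (Ax)^T y = x^T (A^*) y, i.e. x^T A^T y = x^T (A^*) y. Since this holds for all x, y, we must have A^* = A^T. Therefore
A^* =
[[-3, 1, 1],
 [3, -1, 3]].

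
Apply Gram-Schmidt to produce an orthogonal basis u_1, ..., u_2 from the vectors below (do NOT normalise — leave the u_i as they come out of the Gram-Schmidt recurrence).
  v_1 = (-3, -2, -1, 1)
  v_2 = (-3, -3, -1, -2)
Orthogonal basis:
  u_1 = (-3, -2, -1, 1)
  u_2 = (-1/5, -17/15, -1/15, -44/15)

Apply the Gram-Schmidt recurrence
  u_1 = v_1
  u_i = v_i − Σ_{j<i} ((v_i · u_j) / (u_j · u_j)) · u_j.

Step by step this gives:
  u_1 = (-3, -2, -1, 1)
  u_2 = (-1/5, -17/15, -1/15, -44/15)

Orthogonality check:
  u_2 · u_1 = 0 (should be 0)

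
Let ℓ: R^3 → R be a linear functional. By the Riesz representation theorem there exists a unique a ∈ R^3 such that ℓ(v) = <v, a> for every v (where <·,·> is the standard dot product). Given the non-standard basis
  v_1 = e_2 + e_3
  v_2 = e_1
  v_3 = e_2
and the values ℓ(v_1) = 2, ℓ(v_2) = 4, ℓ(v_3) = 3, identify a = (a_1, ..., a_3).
a = (4, 3, -1)

Write a = (a_1, ..., a_3) in the standard basis. For each basis vector v_i, ℓ(v_i) = <v_i, a> is a linear equation in the a_j's. Collect the n equations into a matrix system V a = ℓ, where row i of V is v_i (expressed in the standard basis). Since V is invertible (lower-triangular with 1s on the diagonal, up to permutation), solve by back-substitution:
  V =
[[0, 1, 1],
 [1, 0, 0],
 [0, 1, 0]]
  V a = (2, 4, 3)
Solving gives a = (4, 3, -1).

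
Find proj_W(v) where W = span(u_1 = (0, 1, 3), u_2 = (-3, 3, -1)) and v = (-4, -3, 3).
proj_W(v) = (0, 3/5, 9/5)

Set up U = [u_1 | ... | u_2] ∈ R^(3×2). The projector onto W = col(U) is P = U (U^T U)^(-1) U^T.
Compute U^T U =
  [10, 0]
  [0, 19],
and U^T v = (6, 0).
Solve U^T U · c = U^T v for the coefficients: c = (3/5, 0). The projection is proj_W(v) = U c.
Check: (v - proj_W(v)) · u_1 = 0  (should be 0).
Check: (v - proj_W(v)) · u_2 = 0  (should be 0).
Result: proj_W(v) = (0, 3/5, 9/5).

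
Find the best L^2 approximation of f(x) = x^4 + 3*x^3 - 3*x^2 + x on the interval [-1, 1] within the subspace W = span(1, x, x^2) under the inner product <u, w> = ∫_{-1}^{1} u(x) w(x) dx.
g(x) = -15*x^2/7 + 14*x/5 - 3/35

The best approximation g ∈ W is the orthogonal projection of f onto W. Writing g = a_0 + a_1 x + a_2 x^2, the coefficients solve the normal equations G · a = b where
  G_{ij} = <φ_i, φ_j> and b_i = <f, φ_i>, with φ_0 = 1, φ_1 = x, φ_2 = x^2.
G =
  [2, 0, 2/3]
  [0, 2/3, 0]
  [2/3, 0, 2/5],
b = (-8/5, 28/15, -32/35).
Solving gives a_0 = -3/35, a_1 = 14/5, a_2 = -15/7, so
  g(x) = -15*x^2/7 + 14*x/5 - 3/35.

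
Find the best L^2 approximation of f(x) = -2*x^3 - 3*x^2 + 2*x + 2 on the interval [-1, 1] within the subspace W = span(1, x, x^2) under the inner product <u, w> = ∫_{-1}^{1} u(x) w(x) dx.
g(x) = -3*x^2 + 4*x/5 + 2

The best approximation g ∈ W is the orthogonal projection of f onto W. Writing g = a_0 + a_1 x + a_2 x^2, the coefficients solve the normal equations G · a = b where
  G_{ij} = <φ_i, φ_j> and b_i = <f, φ_i>, with φ_0 = 1, φ_1 = x, φ_2 = x^2.
G =
  [2, 0, 2/3]
  [0, 2/3, 0]
  [2/3, 0, 2/5],
b = (2, 8/15, 2/15).
Solving gives a_0 = 2, a_1 = 4/5, a_2 = -3, so
  g(x) = -3*x^2 + 4*x/5 + 2.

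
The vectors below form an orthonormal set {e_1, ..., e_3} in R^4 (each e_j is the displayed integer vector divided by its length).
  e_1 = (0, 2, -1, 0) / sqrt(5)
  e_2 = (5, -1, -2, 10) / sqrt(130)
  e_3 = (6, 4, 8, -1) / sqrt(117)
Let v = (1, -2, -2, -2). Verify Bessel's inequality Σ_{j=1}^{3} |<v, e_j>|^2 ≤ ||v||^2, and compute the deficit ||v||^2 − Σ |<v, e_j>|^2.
Σ |<v, e_j>|^2 = 65/18; ||v||^2 = 13; deficit = 169/18

Write each e_j = u_j / sqrt(<u_j, u_j>) where u_j is the displayed integer vector. Then <v, e_j> = <v, u_j> / sqrt(<u_j, u_j>), so |<v, e_j>|^2 = <v, u_j>^2 / <u_j, u_j>.
Coefficients: <v, e_1> = -2/sqrt(5), <v, e_2> = -9/sqrt(130), <v, e_3> = -16/sqrt(117).
Square and sum: Σ |<v, e_j>|^2 = 65/18.
Compute ||v||^2 = v·v = 13.
Deficit = 13 − 65/18 = 169/18 ≥ 0, confirming Bessel's inequality. (The deficit equals ||v − Σ <v,e_j> e_j||^2, the squared distance from v to span{e_j}.)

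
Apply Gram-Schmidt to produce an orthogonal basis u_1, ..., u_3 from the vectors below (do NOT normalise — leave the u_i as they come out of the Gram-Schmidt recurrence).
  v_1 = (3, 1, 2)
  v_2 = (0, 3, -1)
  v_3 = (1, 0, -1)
Orthogonal basis:
  u_1 = (3, 1, 2)
  u_2 = (-3/14, 41/14, -8/7)
  u_3 = (112/139, -48/139, -144/139)

Apply the Gram-Schmidt recurrence
  u_1 = v_1
  u_i = v_i − Σ_{j<i} ((v_i · u_j) / (u_j · u_j)) · u_j.

Step by step this gives:
  u_1 = (3, 1, 2)
  u_2 = (-3/14, 41/14, -8/7)
  u_3 = (112/139, -48/139, -144/139)

Orthogonality check:
  u_2 · u_1 = 0 (should be 0)
  u_3 · u_1 = 0 (should be 0)
  u_3 · u_2 = 0 (should be 0)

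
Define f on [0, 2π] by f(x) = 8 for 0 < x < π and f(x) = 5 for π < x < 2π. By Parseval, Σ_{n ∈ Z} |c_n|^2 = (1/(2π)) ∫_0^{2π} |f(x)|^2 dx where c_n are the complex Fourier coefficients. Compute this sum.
Σ |c_n|^2 = 89/2

Parseval equates the L^2 energy of f (normalised by 1/(2π)) with the ℓ^2 sum of its Fourier coefficients: (1/(2π)) ∫_0^{2π} |f|^2 = Σ |c_n|^2.
Compute the left side: (1/(2π)) [∫_0^π 8^2 dx + ∫_π^{2π} 5^2 dx] = (1/(2π)) · (64π + 25π) = (64 + 25)/2 = 89/2.
So Σ_{n ∈ Z} |c_n|^2 = 89/2.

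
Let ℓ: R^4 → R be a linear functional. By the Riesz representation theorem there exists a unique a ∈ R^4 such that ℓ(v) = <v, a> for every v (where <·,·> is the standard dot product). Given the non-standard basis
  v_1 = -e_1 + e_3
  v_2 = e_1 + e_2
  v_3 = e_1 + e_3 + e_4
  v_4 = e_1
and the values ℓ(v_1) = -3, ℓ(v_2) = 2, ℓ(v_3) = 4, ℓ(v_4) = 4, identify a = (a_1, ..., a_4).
a = (4, -2, 1, -1)

Write a = (a_1, ..., a_4) in the standard basis. For each basis vector v_i, ℓ(v_i) = <v_i, a> is a linear equation in the a_j's. Collect the n equations into a matrix system V a = ℓ, where row i of V is v_i (expressed in the standard basis). Since V is invertible (lower-triangular with 1s on the diagonal, up to permutation), solve by back-substitution:
  V =
[[-1, 0, 1, 0],
 [1, 1, 0, 0],
 [1, 0, 1, 1],
 [1, 0, 0, 0]]
  V a = (-3, 2, 4, 4)
Solving gives a = (4, -2, 1, -1).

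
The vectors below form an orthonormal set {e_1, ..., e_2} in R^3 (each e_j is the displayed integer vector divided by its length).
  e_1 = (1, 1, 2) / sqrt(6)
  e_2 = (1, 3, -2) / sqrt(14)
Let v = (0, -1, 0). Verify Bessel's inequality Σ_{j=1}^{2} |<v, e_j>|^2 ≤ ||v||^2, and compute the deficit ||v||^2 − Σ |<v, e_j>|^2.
Σ |<v, e_j>|^2 = 17/21; ||v||^2 = 1; deficit = 4/21

Write each e_j = u_j / sqrt(<u_j, u_j>) where u_j is the displayed integer vector. Then <v, e_j> = <v, u_j> / sqrt(<u_j, u_j>), so |<v, e_j>|^2 = <v, u_j>^2 / <u_j, u_j>.
Coefficients: <v, e_1> = -1/sqrt(6), <v, e_2> = -3/sqrt(14).
Square and sum: Σ |<v, e_j>|^2 = 17/21.
Compute ||v||^2 = v·v = 1.
Deficit = 1 − 17/21 = 4/21 ≥ 0, confirming Bessel's inequality. (The deficit equals ||v − Σ <v,e_j> e_j||^2, the squared distance from v to span{e_j}.)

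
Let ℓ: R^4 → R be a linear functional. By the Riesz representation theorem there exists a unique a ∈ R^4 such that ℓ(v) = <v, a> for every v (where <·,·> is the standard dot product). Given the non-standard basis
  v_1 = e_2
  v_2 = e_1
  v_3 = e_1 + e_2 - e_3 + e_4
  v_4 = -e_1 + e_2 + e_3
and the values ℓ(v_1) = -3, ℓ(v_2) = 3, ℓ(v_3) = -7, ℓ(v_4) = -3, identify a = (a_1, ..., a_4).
a = (3, -3, 3, -4)

Write a = (a_1, ..., a_4) in the standard basis. For each basis vector v_i, ℓ(v_i) = <v_i, a> is a linear equation in the a_j's. Collect the n equations into a matrix system V a = ℓ, where row i of V is v_i (expressed in the standard basis). Since V is invertible (lower-triangular with 1s on the diagonal, up to permutation), solve by back-substitution:
  V =
[[0, 1, 0, 0],
 [1, 0, 0, 0],
 [1, 1, -1, 1],
 [-1, 1, 1, 0]]
  V a = (-3, 3, -7, -3)
Solving gives a = (3, -3, 3, -4).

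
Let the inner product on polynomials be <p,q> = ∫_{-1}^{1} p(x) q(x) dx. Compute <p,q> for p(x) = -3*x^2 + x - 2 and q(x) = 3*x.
<p,q> = 2

Expand the product: p(x)·q(x) = -9*x^3 + 3*x^2 - 6*x.
∫_{-1}^{1} of each monomial x^k gives [2/(k+1) if k even, 0 if k odd]. Integrating term-by-term (or equivalently evaluating the antiderivative F(x) = -9*x^4/4 + x^3 - 3*x^2 at the endpoints):
  F(1) − F(−1) = -17/4 − (-25/4) = 2.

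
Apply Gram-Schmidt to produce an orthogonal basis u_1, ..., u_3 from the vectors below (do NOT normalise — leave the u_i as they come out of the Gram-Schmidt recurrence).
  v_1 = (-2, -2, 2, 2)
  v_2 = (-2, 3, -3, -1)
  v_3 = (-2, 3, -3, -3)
Orthogonal basis:
  u_1 = (-2, -2, 2, 2)
  u_2 = (-13/4, 7/4, -7/4, 1/4)
  u_3 = (-40/67, -30/67, 30/67, -100/67)

Apply the Gram-Schmidt recurrence
  u_1 = v_1
  u_i = v_i − Σ_{j<i} ((v_i · u_j) / (u_j · u_j)) · u_j.

Step by step this gives:
  u_1 = (-2, -2, 2, 2)
  u_2 = (-13/4, 7/4, -7/4, 1/4)
  u_3 = (-40/67, -30/67, 30/67, -100/67)

Orthogonality check:
  u_2 · u_1 = 0 (should be 0)
  u_3 · u_1 = 0 (should be 0)
  u_3 · u_2 = 0 (should be 0)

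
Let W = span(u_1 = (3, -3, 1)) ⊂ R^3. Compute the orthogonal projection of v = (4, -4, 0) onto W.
proj_W(v) = (72/19, -72/19, 24/19)

Set up U = [u_1 | ... | u_1] ∈ R^(3×1). The projector onto W = col(U) is P = U (U^T U)^(-1) U^T.
Compute U^T U =
  [19],
and U^T v = (24).
Solve U^T U · c = U^T v for the coefficients: c = (24/19). The projection is proj_W(v) = U c.
Check: (v - proj_W(v)) · u_1 = 0  (should be 0).
Result: proj_W(v) = (72/19, -72/19, 24/19).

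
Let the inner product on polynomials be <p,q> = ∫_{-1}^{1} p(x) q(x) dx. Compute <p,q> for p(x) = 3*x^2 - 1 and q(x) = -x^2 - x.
<p,q> = -8/15

Expand the product: p(x)·q(x) = -3*x^4 - 3*x^3 + x^2 + x.
∫_{-1}^{1} of each monomial x^k gives [2/(k+1) if k even, 0 if k odd]. Integrating term-by-term (or equivalently evaluating the antiderivative F(x) = -3*x^5/5 - 3*x^4/4 + x^3/3 + x^2/2 at the endpoints):
  F(1) − F(−1) = -31/60 − (1/60) = -8/15.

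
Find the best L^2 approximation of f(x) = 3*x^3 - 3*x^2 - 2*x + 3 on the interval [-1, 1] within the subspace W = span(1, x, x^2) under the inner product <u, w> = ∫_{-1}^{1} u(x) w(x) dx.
g(x) = -3*x^2 - x/5 + 3

The best approximation g ∈ W is the orthogonal projection of f onto W. Writing g = a_0 + a_1 x + a_2 x^2, the coefficients solve the normal equations G · a = b where
  G_{ij} = <φ_i, φ_j> and b_i = <f, φ_i>, with φ_0 = 1, φ_1 = x, φ_2 = x^2.
G =
  [2, 0, 2/3]
  [0, 2/3, 0]
  [2/3, 0, 2/5],
b = (4, -2/15, 4/5).
Solving gives a_0 = 3, a_1 = -1/5, a_2 = -3, so
  g(x) = -3*x^2 - x/5 + 3.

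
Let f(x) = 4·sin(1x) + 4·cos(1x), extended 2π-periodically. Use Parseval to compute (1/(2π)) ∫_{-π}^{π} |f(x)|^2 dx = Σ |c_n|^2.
Σ |c_n|^2 = 16

Expand |f|^2 and use orthogonality of {sin(nx), cos(mx)} on [-π, π]:
  ∫_{-π}^{π} sin(nx)^2 dx = π, ∫ cos(mx)^2 dx = π, and cross terms integrate to 0.
So ∫_{-π}^{π} f(x)^2 dx = 4^2 · π + 4^2 · π = (16 + 16)π.
Divide by 2π: (16 + 16)/2 = 16.
By Parseval, this equals Σ |c_n|^2.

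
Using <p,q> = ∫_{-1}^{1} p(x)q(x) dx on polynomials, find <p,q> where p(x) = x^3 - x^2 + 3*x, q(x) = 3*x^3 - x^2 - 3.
<p,q> = 48/7

Expand the product: p(x)·q(x) = 3*x^6 - 4*x^5 + 10*x^4 - 6*x^3 + 3*x^2 - 9*x.
∫_{-1}^{1} of each monomial x^k gives [2/(k+1) if k even, 0 if k odd]. Integrating term-by-term (or equivalently evaluating the antiderivative F(x) = 3*x^7/7 - 2*x^6/3 + 2*x^5 - 3*x^4/2 + x^3 - 9*x^2/2 at the endpoints):
  F(1) − F(−1) = -68/21 − (-212/21) = 48/7.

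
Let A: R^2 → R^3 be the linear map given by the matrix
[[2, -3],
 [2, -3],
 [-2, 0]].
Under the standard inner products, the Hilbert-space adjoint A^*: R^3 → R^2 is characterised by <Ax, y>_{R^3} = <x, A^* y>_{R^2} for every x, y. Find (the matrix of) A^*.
A^* = A^T =
[[2, 2, -2],
 [-3, -3, 0]]

For real matrices with standard dot products, the defining identity <Ax, y> = <x, A^* y> gives (Ax)^T y = x^T (A^*) y, i.e. x^T A^T y = x^T (A^*) y. Since this holds for all x, y, we must have A^* = A^T. Therefore
A^* =
[[2, 2, -2],
 [-3, -3, 0]].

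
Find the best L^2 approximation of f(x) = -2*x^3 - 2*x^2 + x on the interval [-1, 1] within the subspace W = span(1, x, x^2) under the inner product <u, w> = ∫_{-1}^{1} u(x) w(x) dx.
g(x) = -2*x^2 - x/5

The best approximation g ∈ W is the orthogonal projection of f onto W. Writing g = a_0 + a_1 x + a_2 x^2, the coefficients solve the normal equations G · a = b where
  G_{ij} = <φ_i, φ_j> and b_i = <f, φ_i>, with φ_0 = 1, φ_1 = x, φ_2 = x^2.
G =
  [2, 0, 2/3]
  [0, 2/3, 0]
  [2/3, 0, 2/5],
b = (-4/3, -2/15, -4/5).
Solving gives a_0 = 0, a_1 = -1/5, a_2 = -2, so
  g(x) = -2*x^2 - x/5.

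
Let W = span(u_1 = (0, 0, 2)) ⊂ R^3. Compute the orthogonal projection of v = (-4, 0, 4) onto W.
proj_W(v) = (0, 0, 4)

Set up U = [u_1 | ... | u_1] ∈ R^(3×1). The projector onto W = col(U) is P = U (U^T U)^(-1) U^T.
Compute U^T U =
  [4],
and U^T v = (8).
Solve U^T U · c = U^T v for the coefficients: c = (2). The projection is proj_W(v) = U c.
Check: (v - proj_W(v)) · u_1 = 0  (should be 0).
Result: proj_W(v) = (0, 0, 4).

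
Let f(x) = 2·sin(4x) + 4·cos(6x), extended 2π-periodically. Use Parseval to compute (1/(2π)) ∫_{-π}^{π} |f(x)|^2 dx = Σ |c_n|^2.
Σ |c_n|^2 = 10

Expand |f|^2 and use orthogonality of {sin(nx), cos(mx)} on [-π, π]:
  ∫_{-π}^{π} sin(nx)^2 dx = π, ∫ cos(mx)^2 dx = π, and cross terms integrate to 0.
So ∫_{-π}^{π} f(x)^2 dx = 2^2 · π + 4^2 · π = (4 + 16)π.
Divide by 2π: (4 + 16)/2 = 10.
By Parseval, this equals Σ |c_n|^2.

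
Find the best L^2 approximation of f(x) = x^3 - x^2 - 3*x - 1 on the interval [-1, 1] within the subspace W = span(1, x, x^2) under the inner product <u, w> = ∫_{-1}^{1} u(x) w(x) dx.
g(x) = -x^2 - 12*x/5 - 1

The best approximation g ∈ W is the orthogonal projection of f onto W. Writing g = a_0 + a_1 x + a_2 x^2, the coefficients solve the normal equations G · a = b where
  G_{ij} = <φ_i, φ_j> and b_i = <f, φ_i>, with φ_0 = 1, φ_1 = x, φ_2 = x^2.
G =
  [2, 0, 2/3]
  [0, 2/3, 0]
  [2/3, 0, 2/5],
b = (-8/3, -8/5, -16/15).
Solving gives a_0 = -1, a_1 = -12/5, a_2 = -1, so
  g(x) = -x^2 - 12*x/5 - 1.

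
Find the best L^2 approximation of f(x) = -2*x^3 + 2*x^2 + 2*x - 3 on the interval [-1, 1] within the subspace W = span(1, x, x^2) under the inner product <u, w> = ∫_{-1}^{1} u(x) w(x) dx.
g(x) = 2*x^2 + 4*x/5 - 3

The best approximation g ∈ W is the orthogonal projection of f onto W. Writing g = a_0 + a_1 x + a_2 x^2, the coefficients solve the normal equations G · a = b where
  G_{ij} = <φ_i, φ_j> and b_i = <f, φ_i>, with φ_0 = 1, φ_1 = x, φ_2 = x^2.
G =
  [2, 0, 2/3]
  [0, 2/3, 0]
  [2/3, 0, 2/5],
b = (-14/3, 8/15, -6/5).
Solving gives a_0 = -3, a_1 = 4/5, a_2 = 2, so
  g(x) = 2*x^2 + 4*x/5 - 3.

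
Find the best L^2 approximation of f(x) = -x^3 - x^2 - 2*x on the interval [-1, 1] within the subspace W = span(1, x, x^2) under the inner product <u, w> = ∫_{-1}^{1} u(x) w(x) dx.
g(x) = -x^2 - 13*x/5

The best approximation g ∈ W is the orthogonal projection of f onto W. Writing g = a_0 + a_1 x + a_2 x^2, the coefficients solve the normal equations G · a = b where
  G_{ij} = <φ_i, φ_j> and b_i = <f, φ_i>, with φ_0 = 1, φ_1 = x, φ_2 = x^2.
G =
  [2, 0, 2/3]
  [0, 2/3, 0]
  [2/3, 0, 2/5],
b = (-2/3, -26/15, -2/5).
Solving gives a_0 = 0, a_1 = -13/5, a_2 = -1, so
  g(x) = -x^2 - 13*x/5.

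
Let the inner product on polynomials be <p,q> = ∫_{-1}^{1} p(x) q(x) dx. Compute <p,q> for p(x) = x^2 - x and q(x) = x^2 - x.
<p,q> = 16/15

Expand the product: p(x)·q(x) = x^4 - 2*x^3 + x^2.
∫_{-1}^{1} of each monomial x^k gives [2/(k+1) if k even, 0 if k odd]. Integrating term-by-term (or equivalently evaluating the antiderivative F(x) = x^5/5 - x^4/2 + x^3/3 at the endpoints):
  F(1) − F(−1) = 1/30 − (-31/30) = 16/15.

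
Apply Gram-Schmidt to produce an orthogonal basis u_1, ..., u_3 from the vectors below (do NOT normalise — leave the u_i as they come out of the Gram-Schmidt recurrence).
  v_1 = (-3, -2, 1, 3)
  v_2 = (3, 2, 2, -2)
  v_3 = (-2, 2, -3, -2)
Orthogonal basis:
  u_1 = (-3, -2, 1, 3)
  u_2 = (18/23, 12/23, 63/23, 5/23)
  u_3 = (-200/97, 190/97, 55/194, -165/194)

Apply the Gram-Schmidt recurrence
  u_1 = v_1
  u_i = v_i − Σ_{j<i} ((v_i · u_j) / (u_j · u_j)) · u_j.

Step by step this gives:
  u_1 = (-3, -2, 1, 3)
  u_2 = (18/23, 12/23, 63/23, 5/23)
  u_3 = (-200/97, 190/97, 55/194, -165/194)

Orthogonality check:
  u_2 · u_1 = 0 (should be 0)
  u_3 · u_1 = 0 (should be 0)
  u_3 · u_2 = 0 (should be 0)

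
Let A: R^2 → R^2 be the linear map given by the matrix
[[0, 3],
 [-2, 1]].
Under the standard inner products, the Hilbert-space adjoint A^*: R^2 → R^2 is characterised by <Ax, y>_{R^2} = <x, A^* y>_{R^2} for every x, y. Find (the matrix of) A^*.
A^* = A^T =
[[0, -2],
 [3, 1]]

For real matrices with standard dot products, the defining identity <Ax, y> = <x, A^* y> gives (Ax)^T y = x^T (A^*) y, i.e. x^T A^T y = x^T (A^*) y. Since this holds for all x, y, we must have A^* = A^T. Therefore
A^* =
[[0, -2],
 [3, 1]].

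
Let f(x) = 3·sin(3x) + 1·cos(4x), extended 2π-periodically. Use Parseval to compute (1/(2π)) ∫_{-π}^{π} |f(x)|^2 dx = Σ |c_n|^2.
Σ |c_n|^2 = 5

Expand |f|^2 and use orthogonality of {sin(nx), cos(mx)} on [-π, π]:
  ∫_{-π}^{π} sin(nx)^2 dx = π, ∫ cos(mx)^2 dx = π, and cross terms integrate to 0.
So ∫_{-π}^{π} f(x)^2 dx = 3^2 · π + 1^2 · π = (9 + 1)π.
Divide by 2π: (9 + 1)/2 = 5.
By Parseval, this equals Σ |c_n|^2.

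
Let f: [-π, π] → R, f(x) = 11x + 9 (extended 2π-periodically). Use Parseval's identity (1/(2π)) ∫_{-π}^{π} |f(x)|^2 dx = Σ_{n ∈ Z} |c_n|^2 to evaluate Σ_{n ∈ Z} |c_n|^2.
Σ |c_n|^2 = 121π^2/3 + 81

Expand and integrate term by term over [-π, π]:
  ∫ (11x)^2 dx = 121·(2π^3/3); ∫ 2·11·(9)·x dx = 0 (odd integrand); ∫ 9^2 dx = 81·2π.
So (1/(2π)) ∫_{-π}^{π} (11x + 9)^2 dx = 121π^2/3 + 81 = 121π^2/3 + 81.
Parseval ⇒ Σ |c_n|^2 = 121π^2/3 + 81.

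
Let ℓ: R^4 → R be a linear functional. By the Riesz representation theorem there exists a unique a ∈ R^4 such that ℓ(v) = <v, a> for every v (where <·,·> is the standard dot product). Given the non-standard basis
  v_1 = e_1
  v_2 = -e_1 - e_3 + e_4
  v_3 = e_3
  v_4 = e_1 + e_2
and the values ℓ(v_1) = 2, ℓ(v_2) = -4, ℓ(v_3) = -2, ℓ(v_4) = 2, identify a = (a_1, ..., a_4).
a = (2, 0, -2, -4)

Write a = (a_1, ..., a_4) in the standard basis. For each basis vector v_i, ℓ(v_i) = <v_i, a> is a linear equation in the a_j's. Collect the n equations into a matrix system V a = ℓ, where row i of V is v_i (expressed in the standard basis). Since V is invertible (lower-triangular with 1s on the diagonal, up to permutation), solve by back-substitution:
  V =
[[1, 0, 0, 0],
 [-1, 0, -1, 1],
 [0, 0, 1, 0],
 [1, 1, 0, 0]]
  V a = (2, -4, -2, 2)
Solving gives a = (2, 0, -2, -4).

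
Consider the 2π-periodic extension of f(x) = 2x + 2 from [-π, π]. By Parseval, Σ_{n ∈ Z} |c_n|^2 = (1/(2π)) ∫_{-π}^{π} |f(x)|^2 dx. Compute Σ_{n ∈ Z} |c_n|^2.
Σ |c_n|^2 = 4π^2/3 + 4

Expand and integrate term by term over [-π, π]:
  ∫ (2x)^2 dx = 4·(2π^3/3); ∫ 2·2·(2)·x dx = 0 (odd integrand); ∫ 2^2 dx = 4·2π.
So (1/(2π)) ∫_{-π}^{π} (2x + 2)^2 dx = 4π^2/3 + 4 = 4π^2/3 + 4.
Parseval ⇒ Σ |c_n|^2 = 4π^2/3 + 4.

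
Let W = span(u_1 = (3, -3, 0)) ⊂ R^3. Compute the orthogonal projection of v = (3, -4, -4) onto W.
proj_W(v) = (7/2, -7/2, 0)

Set up U = [u_1 | ... | u_1] ∈ R^(3×1). The projector onto W = col(U) is P = U (U^T U)^(-1) U^T.
Compute U^T U =
  [18],
and U^T v = (21).
Solve U^T U · c = U^T v for the coefficients: c = (7/6). The projection is proj_W(v) = U c.
Check: (v - proj_W(v)) · u_1 = 0  (should be 0).
Result: proj_W(v) = (7/2, -7/2, 0).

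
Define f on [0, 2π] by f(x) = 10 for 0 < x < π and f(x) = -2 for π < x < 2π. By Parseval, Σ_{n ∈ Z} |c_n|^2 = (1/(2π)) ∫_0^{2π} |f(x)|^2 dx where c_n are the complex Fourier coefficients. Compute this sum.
Σ |c_n|^2 = 52

Parseval equates the L^2 energy of f (normalised by 1/(2π)) with the ℓ^2 sum of its Fourier coefficients: (1/(2π)) ∫_0^{2π} |f|^2 = Σ |c_n|^2.
Compute the left side: (1/(2π)) [∫_0^π 10^2 dx + ∫_π^{2π} (-2)^2 dx] = (1/(2π)) · (100π + 4π) = (100 + 4)/2 = 52.
So Σ_{n ∈ Z} |c_n|^2 = 52.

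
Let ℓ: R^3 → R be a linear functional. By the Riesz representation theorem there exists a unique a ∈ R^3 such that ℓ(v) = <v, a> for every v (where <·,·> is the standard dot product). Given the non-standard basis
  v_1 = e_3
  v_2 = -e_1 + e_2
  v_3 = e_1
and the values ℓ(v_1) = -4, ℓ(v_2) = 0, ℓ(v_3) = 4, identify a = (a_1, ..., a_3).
a = (4, 4, -4)

Write a = (a_1, ..., a_3) in the standard basis. For each basis vector v_i, ℓ(v_i) = <v_i, a> is a linear equation in the a_j's. Collect the n equations into a matrix system V a = ℓ, where row i of V is v_i (expressed in the standard basis). Since V is invertible (lower-triangular with 1s on the diagonal, up to permutation), solve by back-substitution:
  V =
[[0, 0, 1],
 [-1, 1, 0],
 [1, 0, 0]]
  V a = (-4, 0, 4)
Solving gives a = (4, 4, -4).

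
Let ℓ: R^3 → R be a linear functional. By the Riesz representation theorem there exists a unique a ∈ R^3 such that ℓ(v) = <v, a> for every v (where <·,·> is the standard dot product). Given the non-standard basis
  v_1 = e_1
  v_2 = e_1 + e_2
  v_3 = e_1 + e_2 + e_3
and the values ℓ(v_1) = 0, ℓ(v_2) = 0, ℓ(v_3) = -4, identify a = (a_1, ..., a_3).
a = (0, 0, -4)

Write a = (a_1, ..., a_3) in the standard basis. For each basis vector v_i, ℓ(v_i) = <v_i, a> is a linear equation in the a_j's. Collect the n equations into a matrix system V a = ℓ, where row i of V is v_i (expressed in the standard basis). Since V is invertible (lower-triangular with 1s on the diagonal, up to permutation), solve by back-substitution:
  V =
[[1, 0, 0],
 [1, 1, 0],
 [1, 1, 1]]
  V a = (0, 0, -4)
Solving gives a = (0, 0, -4).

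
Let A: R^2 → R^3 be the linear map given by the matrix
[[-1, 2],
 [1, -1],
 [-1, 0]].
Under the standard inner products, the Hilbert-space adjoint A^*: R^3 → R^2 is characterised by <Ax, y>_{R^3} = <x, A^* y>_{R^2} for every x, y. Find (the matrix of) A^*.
A^* = A^T =
[[-1, 1, -1],
 [2, -1, 0]]

For real matrices with standard dot products, the defining identity <Ax, y> = <x, A^* y> gives (Ax)^T y = x^T (A^*) y, i.e. x^T A^T y = x^T (A^*) y. Since this holds for all x, y, we must have A^* = A^T. Therefore
A^* =
[[-1, 1, -1],
 [2, -1, 0]].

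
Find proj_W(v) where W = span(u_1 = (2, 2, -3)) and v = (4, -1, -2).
proj_W(v) = (24/17, 24/17, -36/17)

Set up U = [u_1 | ... | u_1] ∈ R^(3×1). The projector onto W = col(U) is P = U (U^T U)^(-1) U^T.
Compute U^T U =
  [17],
and U^T v = (12).
Solve U^T U · c = U^T v for the coefficients: c = (12/17). The projection is proj_W(v) = U c.
Check: (v - proj_W(v)) · u_1 = 0  (should be 0).
Result: proj_W(v) = (24/17, 24/17, -36/17).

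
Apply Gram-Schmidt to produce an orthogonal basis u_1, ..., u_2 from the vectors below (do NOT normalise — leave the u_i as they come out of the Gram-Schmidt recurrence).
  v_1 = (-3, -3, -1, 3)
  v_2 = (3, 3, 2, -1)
Orthogonal basis:
  u_1 = (-3, -3, -1, 3)
  u_2 = (15/28, 15/28, 33/28, 41/28)

Apply the Gram-Schmidt recurrence
  u_1 = v_1
  u_i = v_i − Σ_{j<i} ((v_i · u_j) / (u_j · u_j)) · u_j.

Step by step this gives:
  u_1 = (-3, -3, -1, 3)
  u_2 = (15/28, 15/28, 33/28, 41/28)

Orthogonality check:
  u_2 · u_1 = 0 (should be 0)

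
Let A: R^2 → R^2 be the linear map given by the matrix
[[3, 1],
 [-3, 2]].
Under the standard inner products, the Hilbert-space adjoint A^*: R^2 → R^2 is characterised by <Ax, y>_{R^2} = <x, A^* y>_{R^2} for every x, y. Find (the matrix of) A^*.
A^* = A^T =
[[3, -3],
 [1, 2]]

For real matrices with standard dot products, the defining identity <Ax, y> = <x, A^* y> gives (Ax)^T y = x^T (A^*) y, i.e. x^T A^T y = x^T (A^*) y. Since this holds for all x, y, we must have A^* = A^T. Therefore
A^* =
[[3, -3],
 [1, 2]].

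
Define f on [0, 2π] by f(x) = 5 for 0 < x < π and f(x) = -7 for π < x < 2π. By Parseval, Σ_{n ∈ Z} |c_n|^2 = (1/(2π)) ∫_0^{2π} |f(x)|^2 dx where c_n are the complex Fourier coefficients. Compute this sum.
Σ |c_n|^2 = 37

Parseval equates the L^2 energy of f (normalised by 1/(2π)) with the ℓ^2 sum of its Fourier coefficients: (1/(2π)) ∫_0^{2π} |f|^2 = Σ |c_n|^2.
Compute the left side: (1/(2π)) [∫_0^π 5^2 dx + ∫_π^{2π} (-7)^2 dx] = (1/(2π)) · (25π + 49π) = (25 + 49)/2 = 37.
So Σ_{n ∈ Z} |c_n|^2 = 37.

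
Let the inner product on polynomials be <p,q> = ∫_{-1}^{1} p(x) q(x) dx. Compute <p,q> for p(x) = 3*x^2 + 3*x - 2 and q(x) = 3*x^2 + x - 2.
<p,q> = 28/5

Expand the product: p(x)·q(x) = 9*x^4 + 12*x^3 - 9*x^2 - 8*x + 4.
∫_{-1}^{1} of each monomial x^k gives [2/(k+1) if k even, 0 if k odd]. Integrating term-by-term (or equivalently evaluating the antiderivative F(x) = 9*x^5/5 + 3*x^4 - 3*x^3 - 4*x^2 + 4*x at the endpoints):
  F(1) − F(−1) = 9/5 − (-19/5) = 28/5.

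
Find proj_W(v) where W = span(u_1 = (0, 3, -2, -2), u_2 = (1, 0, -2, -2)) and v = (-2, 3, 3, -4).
proj_W(v) = (-88/89, 297/89, -22/89, -22/89)

Set up U = [u_1 | ... | u_2] ∈ R^(4×2). The projector onto W = col(U) is P = U (U^T U)^(-1) U^T.
Compute U^T U =
  [17, 8]
  [8, 9],
and U^T v = (11, 0).
Solve U^T U · c = U^T v for the coefficients: c = (99/89, -88/89). The projection is proj_W(v) = U c.
Check: (v - proj_W(v)) · u_1 = 0  (should be 0).
Check: (v - proj_W(v)) · u_2 = 0  (should be 0).
Result: proj_W(v) = (-88/89, 297/89, -22/89, -22/89).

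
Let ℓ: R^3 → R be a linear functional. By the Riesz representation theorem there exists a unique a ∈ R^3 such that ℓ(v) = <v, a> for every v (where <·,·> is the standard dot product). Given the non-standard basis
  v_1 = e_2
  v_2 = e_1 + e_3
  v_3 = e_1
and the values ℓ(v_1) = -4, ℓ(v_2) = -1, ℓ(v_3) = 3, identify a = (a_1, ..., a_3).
a = (3, -4, -4)

Write a = (a_1, ..., a_3) in the standard basis. For each basis vector v_i, ℓ(v_i) = <v_i, a> is a linear equation in the a_j's. Collect the n equations into a matrix system V a = ℓ, where row i of V is v_i (expressed in the standard basis). Since V is invertible (lower-triangular with 1s on the diagonal, up to permutation), solve by back-substitution:
  V =
[[0, 1, 0],
 [1, 0, 1],
 [1, 0, 0]]
  V a = (-4, -1, 3)
Solving gives a = (3, -4, -4).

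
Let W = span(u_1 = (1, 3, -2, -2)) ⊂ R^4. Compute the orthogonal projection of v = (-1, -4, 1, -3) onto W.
proj_W(v) = (-1/2, -3/2, 1, 1)

Set up U = [u_1 | ... | u_1] ∈ R^(4×1). The projector onto W = col(U) is P = U (U^T U)^(-1) U^T.
Compute U^T U =
  [18],
and U^T v = (-9).
Solve U^T U · c = U^T v for the coefficients: c = (-1/2). The projection is proj_W(v) = U c.
Check: (v - proj_W(v)) · u_1 = 0  (should be 0).
Result: proj_W(v) = (-1/2, -3/2, 1, 1).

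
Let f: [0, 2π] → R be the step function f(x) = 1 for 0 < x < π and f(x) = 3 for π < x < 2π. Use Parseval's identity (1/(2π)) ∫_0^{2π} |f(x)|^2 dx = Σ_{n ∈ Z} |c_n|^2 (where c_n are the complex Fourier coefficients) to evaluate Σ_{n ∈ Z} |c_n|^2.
Σ |c_n|^2 = 5

Parseval equates the L^2 energy of f (normalised by 1/(2π)) with the ℓ^2 sum of its Fourier coefficients: (1/(2π)) ∫_0^{2π} |f|^2 = Σ |c_n|^2.
Compute the left side: (1/(2π)) [∫_0^π 1^2 dx + ∫_π^{2π} 3^2 dx] = (1/(2π)) · (1π + 9π) = (1 + 9)/2 = 5.
So Σ_{n ∈ Z} |c_n|^2 = 5.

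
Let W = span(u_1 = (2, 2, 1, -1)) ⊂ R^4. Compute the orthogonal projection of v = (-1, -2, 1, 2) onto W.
proj_W(v) = (-7/5, -7/5, -7/10, 7/10)

Set up U = [u_1 | ... | u_1] ∈ R^(4×1). The projector onto W = col(U) is P = U (U^T U)^(-1) U^T.
Compute U^T U =
  [10],
and U^T v = (-7).
Solve U^T U · c = U^T v for the coefficients: c = (-7/10). The projection is proj_W(v) = U c.
Check: (v - proj_W(v)) · u_1 = 0  (should be 0).
Result: proj_W(v) = (-7/5, -7/5, -7/10, 7/10).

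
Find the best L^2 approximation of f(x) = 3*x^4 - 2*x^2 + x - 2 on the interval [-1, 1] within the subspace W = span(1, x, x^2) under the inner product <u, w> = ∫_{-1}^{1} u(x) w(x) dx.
g(x) = 4*x^2/7 + x - 79/35

The best approximation g ∈ W is the orthogonal projection of f onto W. Writing g = a_0 + a_1 x + a_2 x^2, the coefficients solve the normal equations G · a = b where
  G_{ij} = <φ_i, φ_j> and b_i = <f, φ_i>, with φ_0 = 1, φ_1 = x, φ_2 = x^2.
G =
  [2, 0, 2/3]
  [0, 2/3, 0]
  [2/3, 0, 2/5],
b = (-62/15, 2/3, -134/105).
Solving gives a_0 = -79/35, a_1 = 1, a_2 = 4/7, so
  g(x) = 4*x^2/7 + x - 79/35.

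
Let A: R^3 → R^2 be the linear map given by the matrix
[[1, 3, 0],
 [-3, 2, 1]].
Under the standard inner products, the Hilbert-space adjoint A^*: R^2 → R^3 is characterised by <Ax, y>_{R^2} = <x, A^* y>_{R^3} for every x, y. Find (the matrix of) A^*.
A^* = A^T =
[[1, -3],
 [3, 2],
 [0, 1]]

For real matrices with standard dot products, the defining identity <Ax, y> = <x, A^* y> gives (Ax)^T y = x^T (A^*) y, i.e. x^T A^T y = x^T (A^*) y. Since this holds for all x, y, we must have A^* = A^T. Therefore
A^* =
[[1, -3],
 [3, 2],
 [0, 1]].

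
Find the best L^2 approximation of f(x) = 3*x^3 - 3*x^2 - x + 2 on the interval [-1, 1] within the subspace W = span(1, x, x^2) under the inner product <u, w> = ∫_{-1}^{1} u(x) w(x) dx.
g(x) = -3*x^2 + 4*x/5 + 2

The best approximation g ∈ W is the orthogonal projection of f onto W. Writing g = a_0 + a_1 x + a_2 x^2, the coefficients solve the normal equations G · a = b where
  G_{ij} = <φ_i, φ_j> and b_i = <f, φ_i>, with φ_0 = 1, φ_1 = x, φ_2 = x^2.
G =
  [2, 0, 2/3]
  [0, 2/3, 0]
  [2/3, 0, 2/5],
b = (2, 8/15, 2/15).
Solving gives a_0 = 2, a_1 = 4/5, a_2 = -3, so
  g(x) = -3*x^2 + 4*x/5 + 2.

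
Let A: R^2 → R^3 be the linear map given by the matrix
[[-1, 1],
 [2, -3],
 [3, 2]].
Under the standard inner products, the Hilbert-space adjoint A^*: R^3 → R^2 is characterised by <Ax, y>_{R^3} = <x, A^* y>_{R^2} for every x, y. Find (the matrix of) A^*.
A^* = A^T =
[[-1, 2, 3],
 [1, -3, 2]]

For real matrices with standard dot products, the defining identity <Ax, y> = <x, A^* y> gives (Ax)^T y = x^T (A^*) y, i.e. x^T A^T y = x^T (A^*) y. Since this holds for all x, y, we must have A^* = A^T. Therefore
A^* =
[[-1, 2, 3],
 [1, -3, 2]].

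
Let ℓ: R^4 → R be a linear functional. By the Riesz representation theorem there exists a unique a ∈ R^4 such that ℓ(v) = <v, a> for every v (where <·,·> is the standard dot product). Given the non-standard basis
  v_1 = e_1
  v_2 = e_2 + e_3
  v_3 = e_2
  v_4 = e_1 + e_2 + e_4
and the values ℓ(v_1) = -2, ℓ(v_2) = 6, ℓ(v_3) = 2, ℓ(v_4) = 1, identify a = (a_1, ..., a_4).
a = (-2, 2, 4, 1)

Write a = (a_1, ..., a_4) in the standard basis. For each basis vector v_i, ℓ(v_i) = <v_i, a> is a linear equation in the a_j's. Collect the n equations into a matrix system V a = ℓ, where row i of V is v_i (expressed in the standard basis). Since V is invertible (lower-triangular with 1s on the diagonal, up to permutation), solve by back-substitution:
  V =
[[1, 0, 0, 0],
 [0, 1, 1, 0],
 [0, 1, 0, 0],
 [1, 1, 0, 1]]
  V a = (-2, 6, 2, 1)
Solving gives a = (-2, 2, 4, 1).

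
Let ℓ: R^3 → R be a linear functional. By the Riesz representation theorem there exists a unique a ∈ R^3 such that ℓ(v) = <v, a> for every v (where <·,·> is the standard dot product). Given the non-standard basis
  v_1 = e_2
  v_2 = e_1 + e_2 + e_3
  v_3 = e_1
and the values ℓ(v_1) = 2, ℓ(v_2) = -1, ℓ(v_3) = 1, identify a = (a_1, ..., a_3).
a = (1, 2, -4)

Write a = (a_1, ..., a_3) in the standard basis. For each basis vector v_i, ℓ(v_i) = <v_i, a> is a linear equation in the a_j's. Collect the n equations into a matrix system V a = ℓ, where row i of V is v_i (expressed in the standard basis). Since V is invertible (lower-triangular with 1s on the diagonal, up to permutation), solve by back-substitution:
  V =
[[0, 1, 0],
 [1, 1, 1],
 [1, 0, 0]]
  V a = (2, -1, 1)
Solving gives a = (1, 2, -4).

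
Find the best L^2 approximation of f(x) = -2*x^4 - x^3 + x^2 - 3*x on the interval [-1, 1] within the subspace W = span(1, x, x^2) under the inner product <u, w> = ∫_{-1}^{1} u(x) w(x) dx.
g(x) = -5*x^2/7 - 18*x/5 + 6/35

The best approximation g ∈ W is the orthogonal projection of f onto W. Writing g = a_0 + a_1 x + a_2 x^2, the coefficients solve the normal equations G · a = b where
  G_{ij} = <φ_i, φ_j> and b_i = <f, φ_i>, with φ_0 = 1, φ_1 = x, φ_2 = x^2.
G =
  [2, 0, 2/3]
  [0, 2/3, 0]
  [2/3, 0, 2/5],
b = (-2/15, -12/5, -6/35).
Solving gives a_0 = 6/35, a_1 = -18/5, a_2 = -5/7, so
  g(x) = -5*x^2/7 - 18*x/5 + 6/35.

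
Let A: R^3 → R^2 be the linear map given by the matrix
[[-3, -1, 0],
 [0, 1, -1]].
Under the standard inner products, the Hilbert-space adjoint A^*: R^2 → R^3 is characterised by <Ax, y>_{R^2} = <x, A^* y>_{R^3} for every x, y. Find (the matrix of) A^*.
A^* = A^T =
[[-3, 0],
 [-1, 1],
 [0, -1]]

For real matrices with standard dot products, the defining identity <Ax, y> = <x, A^* y> gives (Ax)^T y = x^T (A^*) y, i.e. x^T A^T y = x^T (A^*) y. Since this holds for all x, y, we must have A^* = A^T. Therefore
A^* =
[[-3, 0],
 [-1, 1],
 [0, -1]].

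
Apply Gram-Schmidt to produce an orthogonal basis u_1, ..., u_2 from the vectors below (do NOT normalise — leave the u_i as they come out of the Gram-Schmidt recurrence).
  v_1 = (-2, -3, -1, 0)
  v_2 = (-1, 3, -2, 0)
Orthogonal basis:
  u_1 = (-2, -3, -1, 0)
  u_2 = (-12/7, 27/14, -33/14, 0)

Apply the Gram-Schmidt recurrence
  u_1 = v_1
  u_i = v_i − Σ_{j<i} ((v_i · u_j) / (u_j · u_j)) · u_j.

Step by step this gives:
  u_1 = (-2, -3, -1, 0)
  u_2 = (-12/7, 27/14, -33/14, 0)

Orthogonality check:
  u_2 · u_1 = 0 (should be 0)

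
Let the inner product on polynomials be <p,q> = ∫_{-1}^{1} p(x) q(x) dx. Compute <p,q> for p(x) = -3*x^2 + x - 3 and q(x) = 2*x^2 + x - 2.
<p,q> = 154/15

Expand the product: p(x)·q(x) = -6*x^4 - x^3 + x^2 - 5*x + 6.
∫_{-1}^{1} of each monomial x^k gives [2/(k+1) if k even, 0 if k odd]. Integrating term-by-term (or equivalently evaluating the antiderivative F(x) = -6*x^5/5 - x^4/4 + x^3/3 - 5*x^2/2 + 6*x at the endpoints):
  F(1) − F(−1) = 143/60 − (-473/60) = 154/15.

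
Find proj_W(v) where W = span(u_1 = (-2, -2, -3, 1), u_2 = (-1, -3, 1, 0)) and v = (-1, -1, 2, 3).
proj_W(v) = (-65/173, -271/173, 160/173, -19/173)

Set up U = [u_1 | ... | u_2] ∈ R^(4×2). The projector onto W = col(U) is P = U (U^T U)^(-1) U^T.
Compute U^T U =
  [18, 5]
  [5, 11],
and U^T v = (1, 6).
Solve U^T U · c = U^T v for the coefficients: c = (-19/173, 103/173). The projection is proj_W(v) = U c.
Check: (v - proj_W(v)) · u_1 = 0  (should be 0).
Check: (v - proj_W(v)) · u_2 = 0  (should be 0).
Result: proj_W(v) = (-65/173, -271/173, 160/173, -19/173).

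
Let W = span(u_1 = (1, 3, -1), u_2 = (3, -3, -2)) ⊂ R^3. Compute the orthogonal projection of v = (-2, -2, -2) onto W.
proj_W(v) = (-28/113, -204/113, 38/113)

Set up U = [u_1 | ... | u_2] ∈ R^(3×2). The projector onto W = col(U) is P = U (U^T U)^(-1) U^T.
Compute U^T U =
  [11, -4]
  [-4, 22],
and U^T v = (-6, 4).
Solve U^T U · c = U^T v for the coefficients: c = (-58/113, 10/113). The projection is proj_W(v) = U c.
Check: (v - proj_W(v)) · u_1 = 0  (should be 0).
Check: (v - proj_W(v)) · u_2 = 0  (should be 0).
Result: proj_W(v) = (-28/113, -204/113, 38/113).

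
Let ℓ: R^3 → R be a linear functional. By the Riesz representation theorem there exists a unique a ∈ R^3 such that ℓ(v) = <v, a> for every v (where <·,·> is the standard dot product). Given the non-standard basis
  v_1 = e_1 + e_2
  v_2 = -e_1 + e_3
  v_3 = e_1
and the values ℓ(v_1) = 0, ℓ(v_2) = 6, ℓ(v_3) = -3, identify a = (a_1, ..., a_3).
a = (-3, 3, 3)

Write a = (a_1, ..., a_3) in the standard basis. For each basis vector v_i, ℓ(v_i) = <v_i, a> is a linear equation in the a_j's. Collect the n equations into a matrix system V a = ℓ, where row i of V is v_i (expressed in the standard basis). Since V is invertible (lower-triangular with 1s on the diagonal, up to permutation), solve by back-substitution:
  V =
[[1, 1, 0],
 [-1, 0, 1],
 [1, 0, 0]]
  V a = (0, 6, -3)
Solving gives a = (-3, 3, 3).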